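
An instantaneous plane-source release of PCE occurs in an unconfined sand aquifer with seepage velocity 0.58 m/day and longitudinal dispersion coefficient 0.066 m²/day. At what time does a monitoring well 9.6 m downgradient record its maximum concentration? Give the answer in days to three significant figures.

For the 1D instantaneous-source solution, setting ∂C/∂t = 0 at fixed x gives v²t² + 2Dt − x² = 0, so t = (√(D² + v²x²) − D)/v².
√(D² + v²x²) = √(0.066² + 0.58² × 9.6²) = 5.568; v² = 0.3364.
t = (5.568 − 0.066)/0.3364 = 16.4 days (vs. the pure-advection estimate x/v = 16.6 d).

16.4 days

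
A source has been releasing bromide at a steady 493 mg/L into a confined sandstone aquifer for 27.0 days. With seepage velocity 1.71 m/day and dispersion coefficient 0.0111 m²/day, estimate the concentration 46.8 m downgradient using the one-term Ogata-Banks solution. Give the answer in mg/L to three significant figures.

For a continuous step input, C/C₀ ≈ ½·erfc((x−vt)/(2√(Dt))).
vt = 1.71 × 27.0 = 46.17 m and 2√(Dt) = 2√(0.0111 × 27.0) = 1.095 m.
Argument (x−vt)/(2√(Dt)) = (46.8 − 46.17)/1.095 = 0.5753; ½·erfc(0.5753) = 0.2079.
C = 493 × 0.2079 = 102 mg/L.

102 mg/L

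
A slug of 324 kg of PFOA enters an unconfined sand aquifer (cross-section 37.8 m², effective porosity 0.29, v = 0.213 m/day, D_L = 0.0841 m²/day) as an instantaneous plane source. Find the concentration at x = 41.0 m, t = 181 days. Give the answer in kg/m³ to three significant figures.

1.94 kg/m³

For an instantaneous plane source, C(x,t) = M/(n_e·A·√(4πDt)) · exp(−(x−vt)²/(4Dt)), with n_e·A the pore (flow) area.
Plume center vt = 0.213 × 181 = 38.553 m, so the well at 41.0 m is 2.447 m downgradient of the peak.
√(4πDt) = 13.83 m, giving peak height M/(n_e·A·√(4πDt)) = 324/(0.29 × 37.8 × 13.83) = 2.137 kg/m³.
(x−vt)²/(4Dt) = (2.447)²/(4 × 0.0841 × 181) = 0.09834; exp(−0.09834) = 0.9063.
C = 2.137 × 0.9063 = 1.94 kg/m³.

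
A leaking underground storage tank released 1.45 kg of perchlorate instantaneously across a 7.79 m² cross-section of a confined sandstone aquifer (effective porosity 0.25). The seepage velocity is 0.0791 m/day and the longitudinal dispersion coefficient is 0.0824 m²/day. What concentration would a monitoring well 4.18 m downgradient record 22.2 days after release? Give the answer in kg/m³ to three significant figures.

For an instantaneous plane source, C(x,t) = M/(n_e·A·√(4πDt)) · exp(−(x−vt)²/(4Dt)), with n_e·A the pore (flow) area.
Plume center vt = 0.0791 × 22.2 = 1.75602 m, so the well at 4.18 m is 2.42398 m downgradient of the peak.
√(4πDt) = 4.795 m, giving peak height M/(n_e·A·√(4πDt)) = 1.45/(0.25 × 7.79 × 4.795) = 0.1553 kg/m³.
(x−vt)²/(4Dt) = (2.42398)²/(4 × 0.0824 × 22.2) = 0.8030; exp(−0.8030) = 0.4480.
C = 0.1553 × 0.4480 = 0.0696 kg/m³.

0.0696 kg/m³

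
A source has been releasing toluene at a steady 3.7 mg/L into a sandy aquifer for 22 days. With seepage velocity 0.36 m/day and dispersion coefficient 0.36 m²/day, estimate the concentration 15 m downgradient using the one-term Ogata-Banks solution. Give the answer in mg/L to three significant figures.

For a continuous step input, C/C₀ ≈ ½·erfc((x−vt)/(2√(Dt))).
vt = 0.36 × 22 = 7.92 m and 2√(Dt) = 2√(0.36 × 22) = 5.628 m.
Argument (x−vt)/(2√(Dt)) = (15 − 7.92)/5.628 = 1.258; ½·erfc(1.258) = 0.03761.
C = 3.7 × 0.03761 = 0.139 mg/L.

0.139 mg/L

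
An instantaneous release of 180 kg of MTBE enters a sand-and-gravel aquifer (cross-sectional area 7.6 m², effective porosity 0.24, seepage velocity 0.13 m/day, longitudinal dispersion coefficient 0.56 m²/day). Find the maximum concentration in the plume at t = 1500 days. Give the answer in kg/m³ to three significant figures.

The peak of an instantaneous 1D plume sits at x = vt; there the Gaussian factor is 1 and C_max = M/(n_e·A·√(4πDt)), where n_e·A is the pore area the mass is dissolved in.
√(4πDt) = √(4π × 0.56 × 1500) = 102.7 m, so C_max = 180/(0.24 × 7.6 × 102.7) = 0.961 kg/m³.

0.961 kg/m³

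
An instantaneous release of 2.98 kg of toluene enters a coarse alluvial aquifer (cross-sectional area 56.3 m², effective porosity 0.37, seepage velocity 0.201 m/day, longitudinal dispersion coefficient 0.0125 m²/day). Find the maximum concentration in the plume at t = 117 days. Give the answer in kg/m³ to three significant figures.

0.0334 kg/m³

The peak of an instantaneous 1D plume sits at x = vt; there the Gaussian factor is 1 and C_max = M/(n_e·A·√(4πDt)), where n_e·A is the pore area the mass is dissolved in.
√(4πDt) = √(4π × 0.0125 × 117) = 4.287 m, so C_max = 2.98/(0.37 × 56.3 × 4.287) = 0.0334 kg/m³.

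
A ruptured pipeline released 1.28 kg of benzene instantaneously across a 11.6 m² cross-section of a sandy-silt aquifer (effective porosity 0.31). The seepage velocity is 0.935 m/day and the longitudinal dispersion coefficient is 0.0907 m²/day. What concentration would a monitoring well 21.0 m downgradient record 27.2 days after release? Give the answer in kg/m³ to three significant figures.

For an instantaneous plane source, C(x,t) = M/(n_e·A·√(4πDt)) · exp(−(x−vt)²/(4Dt)), with n_e·A the pore (flow) area.
Plume center vt = 0.935 × 27.2 = 25.432 m, so the well at 21.0 m is 4.432 m upgradient of the peak.
√(4πDt) = 5.568 m, giving peak height M/(n_e·A·√(4πDt)) = 1.28/(0.31 × 11.6 × 5.568) = 0.06393 kg/m³.
(x−vt)²/(4Dt) = (-4.432)²/(4 × 0.0907 × 27.2) = 1.991; exp(−1.991) = 0.1366.
C = 0.06393 × 0.1366 = 0.00873 kg/m³.

0.00873 kg/m³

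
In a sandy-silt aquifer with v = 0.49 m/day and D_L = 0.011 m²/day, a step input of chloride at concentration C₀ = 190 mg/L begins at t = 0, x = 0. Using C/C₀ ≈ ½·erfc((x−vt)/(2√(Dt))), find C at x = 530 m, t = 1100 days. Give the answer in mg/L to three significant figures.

184 mg/L

For a continuous step input, C/C₀ ≈ ½·erfc((x−vt)/(2√(Dt))).
vt = 0.49 × 1100 = 539 m and 2√(Dt) = 2√(0.011 × 1100) = 6.957 m.
Argument (x−vt)/(2√(Dt)) = (530 − 539)/6.957 = -1.294; ½·erfc(-1.294) = 0.9664.
C = 190 × 0.9664 = 184 mg/L.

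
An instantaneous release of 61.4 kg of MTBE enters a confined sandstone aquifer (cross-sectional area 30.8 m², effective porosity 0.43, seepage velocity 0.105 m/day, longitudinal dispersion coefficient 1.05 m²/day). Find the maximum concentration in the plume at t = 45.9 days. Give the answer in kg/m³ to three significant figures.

The peak of an instantaneous 1D plume sits at x = vt; there the Gaussian factor is 1 and C_max = M/(n_e·A·√(4πDt)), where n_e·A is the pore area the mass is dissolved in.
√(4πDt) = √(4π × 1.05 × 45.9) = 24.61 m, so C_max = 61.4/(0.43 × 30.8 × 24.61) = 0.188 kg/m³.

0.188 kg/m³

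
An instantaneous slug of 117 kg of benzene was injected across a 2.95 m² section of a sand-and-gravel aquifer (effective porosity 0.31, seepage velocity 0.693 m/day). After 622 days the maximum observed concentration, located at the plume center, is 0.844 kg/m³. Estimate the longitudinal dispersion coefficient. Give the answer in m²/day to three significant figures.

At the plume center C_max = M/(n_e·A·√(4πDt)), so D = M²/(4πt·(n_e·A·C_max)²).
n_e·A·C_max = 0.31 × 2.95 × 0.844 = 0.7718 kg/m.
D = 117²/(4π × 622 × 0.7718²) = 2.94 m²/day.

2.94 m²/day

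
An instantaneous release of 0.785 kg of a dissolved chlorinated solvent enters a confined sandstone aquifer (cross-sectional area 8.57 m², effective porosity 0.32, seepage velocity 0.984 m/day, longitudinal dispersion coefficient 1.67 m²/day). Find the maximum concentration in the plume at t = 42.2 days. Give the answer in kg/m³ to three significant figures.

0.00962 kg/m³

The peak of an instantaneous 1D plume sits at x = vt; there the Gaussian factor is 1 and C_max = M/(n_e·A·√(4πDt)), where n_e·A is the pore area the mass is dissolved in.
√(4πDt) = √(4π × 1.67 × 42.2) = 29.76 m, so C_max = 0.785/(0.32 × 8.57 × 29.76) = 0.00962 kg/m³.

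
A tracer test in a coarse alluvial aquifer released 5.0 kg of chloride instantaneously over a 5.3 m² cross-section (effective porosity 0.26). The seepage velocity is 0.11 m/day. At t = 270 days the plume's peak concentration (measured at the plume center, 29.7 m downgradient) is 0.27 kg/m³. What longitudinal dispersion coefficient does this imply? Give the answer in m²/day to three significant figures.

At the plume center C_max = M/(n_e·A·√(4πDt)), so D = M²/(4πt·(n_e·A·C_max)²).
n_e·A·C_max = 0.26 × 5.3 × 0.27 = 0.3721 kg/m.
D = 5.0²/(4π × 270 × 0.3721²) = 0.0532 m²/day.

0.0532 m²/day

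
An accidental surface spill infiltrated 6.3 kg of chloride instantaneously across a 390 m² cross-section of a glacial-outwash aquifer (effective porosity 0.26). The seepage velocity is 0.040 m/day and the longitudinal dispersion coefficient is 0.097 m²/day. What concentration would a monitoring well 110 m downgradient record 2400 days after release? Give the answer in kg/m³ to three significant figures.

For an instantaneous plane source, C(x,t) = M/(n_e·A·√(4πDt)) · exp(−(x−vt)²/(4Dt)), with n_e·A the pore (flow) area.
Plume center vt = 0.040 × 2400 = 96 m, so the well at 110 m is 14 m downgradient of the peak.
√(4πDt) = 54.09 m, giving peak height M/(n_e·A·√(4πDt)) = 6.3/(0.26 × 390 × 54.09) = 0.001149 kg/m³.
(x−vt)²/(4Dt) = (14)²/(4 × 0.097 × 2400) = 0.2105; exp(−0.2105) = 0.8102.
C = 0.001149 × 0.8102 = 0.000931 kg/m³.

0.000931 kg/m³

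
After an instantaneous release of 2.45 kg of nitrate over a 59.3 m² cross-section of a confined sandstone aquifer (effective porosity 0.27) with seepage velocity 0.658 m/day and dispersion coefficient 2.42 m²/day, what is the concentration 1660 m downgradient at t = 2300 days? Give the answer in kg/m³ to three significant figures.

For an instantaneous plane source, C(x,t) = M/(n_e·A·√(4πDt)) · exp(−(x−vt)²/(4Dt)), with n_e·A the pore (flow) area.
Plume center vt = 0.658 × 2300 = 1513.4 m, so the well at 1660 m is 146.6 m downgradient of the peak.
√(4πDt) = 264.5 m, giving peak height M/(n_e·A·√(4πDt)) = 2.45/(0.27 × 59.3 × 264.5) = 0.0005785 kg/m³.
(x−vt)²/(4Dt) = (146.6)²/(4 × 2.42 × 2300) = 0.9653; exp(−0.9653) = 0.3809.
C = 0.0005785 × 0.3809 = 0.000220 kg/m³.

0.000220 kg/m³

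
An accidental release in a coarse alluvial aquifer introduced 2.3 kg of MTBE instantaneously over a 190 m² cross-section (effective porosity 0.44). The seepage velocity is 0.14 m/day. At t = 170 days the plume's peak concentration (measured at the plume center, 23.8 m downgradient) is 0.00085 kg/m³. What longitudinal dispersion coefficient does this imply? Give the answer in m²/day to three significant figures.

0.490 m²/day

At the plume center C_max = M/(n_e·A·√(4πDt)), so D = M²/(4πt·(n_e·A·C_max)²).
n_e·A·C_max = 0.44 × 190 × 0.00085 = 0.07106 kg/m.
D = 2.3²/(4π × 170 × 0.07106²) = 0.490 m²/day.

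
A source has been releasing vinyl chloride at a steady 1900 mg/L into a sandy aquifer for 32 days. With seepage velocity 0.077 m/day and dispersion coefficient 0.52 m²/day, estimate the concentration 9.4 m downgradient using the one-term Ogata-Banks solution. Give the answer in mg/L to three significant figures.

For a continuous step input, C/C₀ ≈ ½·erfc((x−vt)/(2√(Dt))).
vt = 0.077 × 32 = 2.464 m and 2√(Dt) = 2√(0.52 × 32) = 8.158 m.
Argument (x−vt)/(2√(Dt)) = (9.4 − 2.464)/8.158 = 0.8502; ½·erfc(0.8502) = 0.1146.
C = 1900 × 0.1146 = 218 mg/L.

218 mg/L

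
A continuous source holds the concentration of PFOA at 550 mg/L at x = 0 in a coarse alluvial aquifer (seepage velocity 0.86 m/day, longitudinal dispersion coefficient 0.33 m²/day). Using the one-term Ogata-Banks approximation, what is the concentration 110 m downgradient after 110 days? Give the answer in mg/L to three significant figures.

For a continuous step input, C/C₀ ≈ ½·erfc((x−vt)/(2√(Dt))).
vt = 0.86 × 110 = 94.6 m and 2√(Dt) = 2√(0.33 × 110) = 12.05 m.
Argument (x−vt)/(2√(Dt)) = (110 − 94.6)/12.05 = 1.278; ½·erfc(1.278) = 0.03535.
C = 550 × 0.03535 = 19.4 mg/L.

19.4 mg/L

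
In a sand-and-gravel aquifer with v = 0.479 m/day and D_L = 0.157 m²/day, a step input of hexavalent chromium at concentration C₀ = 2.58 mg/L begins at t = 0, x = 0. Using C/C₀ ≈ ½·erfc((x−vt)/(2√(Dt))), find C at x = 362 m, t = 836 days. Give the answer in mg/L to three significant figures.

For a continuous step input, C/C₀ ≈ ½·erfc((x−vt)/(2√(Dt))).
vt = 0.479 × 836 = 400.444 m and 2√(Dt) = 2√(0.157 × 836) = 22.91 m.
Argument (x−vt)/(2√(Dt)) = (362 − 400.444)/22.91 = -1.678; ½·erfc(-1.678) = 0.9912.
C = 2.58 × 0.9912 = 2.56 mg/L.

2.56 mg/L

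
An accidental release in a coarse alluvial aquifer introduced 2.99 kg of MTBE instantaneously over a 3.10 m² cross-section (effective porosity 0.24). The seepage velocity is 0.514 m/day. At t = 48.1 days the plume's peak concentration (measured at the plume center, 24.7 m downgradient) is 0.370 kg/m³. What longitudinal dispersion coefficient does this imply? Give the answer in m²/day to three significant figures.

At the plume center C_max = M/(n_e·A·√(4πDt)), so D = M²/(4πt·(n_e·A·C_max)²).
n_e·A·C_max = 0.24 × 3.10 × 0.370 = 0.2753 kg/m.
D = 2.99²/(4π × 48.1 × 0.2753²) = 0.195 m²/day.

0.195 m²/day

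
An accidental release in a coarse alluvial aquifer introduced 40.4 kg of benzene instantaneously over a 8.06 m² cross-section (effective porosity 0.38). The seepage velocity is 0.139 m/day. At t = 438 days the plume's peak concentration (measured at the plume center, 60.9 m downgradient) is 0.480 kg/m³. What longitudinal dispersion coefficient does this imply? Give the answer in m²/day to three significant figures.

At the plume center C_max = M/(n_e·A·√(4πDt)), so D = M²/(4πt·(n_e·A·C_max)²).
n_e·A·C_max = 0.38 × 8.06 × 0.480 = 1.470 kg/m.
D = 40.4²/(4π × 438 × 1.470²) = 0.137 m²/day.

0.137 m²/day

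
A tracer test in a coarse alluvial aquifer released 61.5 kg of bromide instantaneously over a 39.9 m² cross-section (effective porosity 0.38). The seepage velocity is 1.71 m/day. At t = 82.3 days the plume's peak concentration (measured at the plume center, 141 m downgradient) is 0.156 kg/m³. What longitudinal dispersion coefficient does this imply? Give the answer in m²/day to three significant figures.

0.654 m²/day

At the plume center C_max = M/(n_e·A·√(4πDt)), so D = M²/(4πt·(n_e·A·C_max)²).
n_e·A·C_max = 0.38 × 39.9 × 0.156 = 2.365 kg/m.
D = 61.5²/(4π × 82.3 × 2.365²) = 0.654 m²/day.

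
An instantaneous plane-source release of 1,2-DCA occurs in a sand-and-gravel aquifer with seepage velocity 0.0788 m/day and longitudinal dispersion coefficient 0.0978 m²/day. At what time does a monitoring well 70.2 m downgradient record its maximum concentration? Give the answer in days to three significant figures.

For the 1D instantaneous-source solution, setting ∂C/∂t = 0 at fixed x gives v²t² + 2Dt − x² = 0, so t = (√(D² + v²x²) − D)/v².
√(D² + v²x²) = √(0.0978² + 0.0788² × 70.2²) = 5.533; v² = 0.00620944.
t = (5.533 − 0.0978)/0.00620944 = 875 days (vs. the pure-advection estimate x/v = 891 d).

875 days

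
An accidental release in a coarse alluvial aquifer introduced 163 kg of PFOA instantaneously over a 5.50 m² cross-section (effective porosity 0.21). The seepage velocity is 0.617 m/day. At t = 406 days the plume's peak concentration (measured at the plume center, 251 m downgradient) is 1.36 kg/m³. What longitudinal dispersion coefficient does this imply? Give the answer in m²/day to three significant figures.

2.11 m²/day

At the plume center C_max = M/(n_e·A·√(4πDt)), so D = M²/(4πt·(n_e·A·C_max)²).
n_e·A·C_max = 0.21 × 5.50 × 1.36 = 1.571 kg/m.
D = 163²/(4π × 406 × 1.571²) = 2.11 m²/day.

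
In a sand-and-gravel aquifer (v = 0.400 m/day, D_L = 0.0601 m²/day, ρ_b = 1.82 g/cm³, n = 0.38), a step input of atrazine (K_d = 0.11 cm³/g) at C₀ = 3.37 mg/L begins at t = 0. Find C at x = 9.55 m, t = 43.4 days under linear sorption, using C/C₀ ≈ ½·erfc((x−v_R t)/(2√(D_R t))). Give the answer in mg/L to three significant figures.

Retardation factor R = 1 + ρ_b·K_d/n = 1 + 1.82 × 0.11/0.38 = 1.527.
Sorption retards both mechanisms: v_R = v/R = 0.2620 m/day, D_R = D/R = 0.03936 m²/day.
v_R·t = 0.2620 × 43.4 = 11.3708 m; 2√(D_R t) = 2.614 m; argument = (9.55 − 11.3708)/2.614 = -0.6966.
C = C₀ × ½·erfc(-0.6966) = 3.37 × 0.8377 = 2.82 mg/L.

2.82 mg/L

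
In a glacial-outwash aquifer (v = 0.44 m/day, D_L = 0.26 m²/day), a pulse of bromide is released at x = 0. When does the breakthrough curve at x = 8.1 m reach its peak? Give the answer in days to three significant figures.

For the 1D instantaneous-source solution, setting ∂C/∂t = 0 at fixed x gives v²t² + 2Dt − x² = 0, so t = (√(D² + v²x²) − D)/v².
√(D² + v²x²) = √(0.26² + 0.44² × 8.1²) = 3.573; v² = 0.1936.
t = (3.573 − 0.26)/0.1936 = 17.1 days (vs. the pure-advection estimate x/v = 18.4 d).

17.1 days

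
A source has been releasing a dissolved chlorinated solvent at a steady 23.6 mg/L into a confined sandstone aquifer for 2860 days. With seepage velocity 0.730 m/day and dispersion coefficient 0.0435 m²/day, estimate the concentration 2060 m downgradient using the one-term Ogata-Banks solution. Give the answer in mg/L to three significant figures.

For a continuous step input, C/C₀ ≈ ½·erfc((x−vt)/(2√(Dt))).
vt = 0.730 × 2860 = 2087.8 m and 2√(Dt) = 2√(0.0435 × 2860) = 22.31 m.
Argument (x−vt)/(2√(Dt)) = (2060 − 2087.8)/22.31 = -1.246; ½·erfc(-1.246) = 0.9610.
C = 23.6 × 0.9610 = 22.7 mg/L.

22.7 mg/L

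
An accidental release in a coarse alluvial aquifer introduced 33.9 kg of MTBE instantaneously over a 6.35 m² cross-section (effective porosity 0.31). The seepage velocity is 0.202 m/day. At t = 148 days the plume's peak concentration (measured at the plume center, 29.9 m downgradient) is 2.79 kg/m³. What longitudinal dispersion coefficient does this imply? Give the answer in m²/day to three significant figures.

At the plume center C_max = M/(n_e·A·√(4πDt)), so D = M²/(4πt·(n_e·A·C_max)²).
n_e·A·C_max = 0.31 × 6.35 × 2.79 = 5.492 kg/m.
D = 33.9²/(4π × 148 × 5.492²) = 0.0205 m²/day.

0.0205 m²/day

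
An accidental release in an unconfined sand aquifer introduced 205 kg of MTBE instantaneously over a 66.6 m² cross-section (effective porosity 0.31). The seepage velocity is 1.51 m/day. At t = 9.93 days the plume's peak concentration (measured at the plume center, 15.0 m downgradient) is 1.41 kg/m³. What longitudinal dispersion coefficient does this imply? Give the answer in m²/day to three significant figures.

0.397 m²/day

At the plume center C_max = M/(n_e·A·√(4πDt)), so D = M²/(4πt·(n_e·A·C_max)²).
n_e·A·C_max = 0.31 × 66.6 × 1.41 = 29.11 kg/m.
D = 205²/(4π × 9.93 × 29.11²) = 0.397 m²/day.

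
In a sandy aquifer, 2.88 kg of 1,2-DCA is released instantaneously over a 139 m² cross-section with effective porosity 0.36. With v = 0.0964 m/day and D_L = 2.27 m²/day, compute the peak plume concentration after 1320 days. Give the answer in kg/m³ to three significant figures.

0.000297 kg/m³

The peak of an instantaneous 1D plume sits at x = vt; there the Gaussian factor is 1 and C_max = M/(n_e·A·√(4πDt)), where n_e·A is the pore area the mass is dissolved in.
√(4πDt) = √(4π × 2.27 × 1320) = 194.0 m, so C_max = 2.88/(0.36 × 139 × 194.0) = 0.000297 kg/m³.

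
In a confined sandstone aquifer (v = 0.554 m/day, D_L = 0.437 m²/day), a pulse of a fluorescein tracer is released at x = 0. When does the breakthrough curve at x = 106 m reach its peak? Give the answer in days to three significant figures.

190 days

For the 1D instantaneous-source solution, setting ∂C/∂t = 0 at fixed x gives v²t² + 2Dt − x² = 0, so t = (√(D² + v²x²) − D)/v².
√(D² + v²x²) = √(0.437² + 0.554² × 106²) = 58.73; v² = 0.306916.
t = (58.73 − 0.437)/0.306916 = 190 days (vs. the pure-advection estimate x/v = 191 d).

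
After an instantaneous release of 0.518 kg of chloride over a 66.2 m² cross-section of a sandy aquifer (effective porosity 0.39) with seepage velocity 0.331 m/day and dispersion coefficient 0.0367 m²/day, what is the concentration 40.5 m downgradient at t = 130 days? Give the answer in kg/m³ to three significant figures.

0.00185 kg/m³

For an instantaneous plane source, C(x,t) = M/(n_e·A·√(4πDt)) · exp(−(x−vt)²/(4Dt)), with n_e·A the pore (flow) area.
Plume center vt = 0.331 × 130 = 43.03 m, so the well at 40.5 m is 2.53 m upgradient of the peak.
√(4πDt) = 7.743 m, giving peak height M/(n_e·A·√(4πDt)) = 0.518/(0.39 × 66.2 × 7.743) = 0.002591 kg/m³.
(x−vt)²/(4Dt) = (-2.53)²/(4 × 0.0367 × 130) = 0.3354; exp(−0.3354) = 0.7151.
C = 0.002591 × 0.7151 = 0.00185 kg/m³.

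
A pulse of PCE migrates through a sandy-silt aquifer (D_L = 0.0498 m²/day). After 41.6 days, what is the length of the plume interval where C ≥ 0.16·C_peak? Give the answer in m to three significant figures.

The plume is Gaussian with σ = √(2Dt) = √(2 × 0.0498 × 41.6) = 2.036 m.
C/C_peak = exp(−Δx²/(2σ²)) = 0.16 ⇒ Δx = σ·√(−2 ln 0.16) = 2.036 × 1.914 = 3.897 m.
Width = 2Δx = 7.79 m.

7.79 m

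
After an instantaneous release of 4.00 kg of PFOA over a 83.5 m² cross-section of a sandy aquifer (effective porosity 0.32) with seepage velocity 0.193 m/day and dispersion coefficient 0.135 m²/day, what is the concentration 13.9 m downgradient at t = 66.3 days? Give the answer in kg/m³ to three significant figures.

0.0136 kg/m³

For an instantaneous plane source, C(x,t) = M/(n_e·A·√(4πDt)) · exp(−(x−vt)²/(4Dt)), with n_e·A the pore (flow) area.
Plume center vt = 0.193 × 66.3 = 12.7959 m, so the well at 13.9 m is 1.1041 m downgradient of the peak.
√(4πDt) = 10.61 m, giving peak height M/(n_e·A·√(4πDt)) = 4.00/(0.32 × 83.5 × 10.61) = 0.01411 kg/m³.
(x−vt)²/(4Dt) = (1.1041)²/(4 × 0.135 × 66.3) = 0.03405; exp(−0.03405) = 0.9665.
C = 0.01411 × 0.9665 = 0.0136 kg/m³.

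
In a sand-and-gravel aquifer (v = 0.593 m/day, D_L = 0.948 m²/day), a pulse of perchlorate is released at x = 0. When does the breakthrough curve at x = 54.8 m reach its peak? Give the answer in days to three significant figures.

For the 1D instantaneous-source solution, setting ∂C/∂t = 0 at fixed x gives v²t² + 2Dt − x² = 0, so t = (√(D² + v²x²) − D)/v².
√(D² + v²x²) = √(0.948² + 0.593² × 54.8²) = 32.51; v² = 0.351649.
t = (32.51 − 0.948)/0.351649 = 89.8 days (vs. the pure-advection estimate x/v = 92.4 d).

89.8 days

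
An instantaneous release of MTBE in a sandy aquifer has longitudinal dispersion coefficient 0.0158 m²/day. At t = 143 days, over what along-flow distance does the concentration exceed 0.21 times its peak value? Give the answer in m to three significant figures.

7.51 m

The plume is Gaussian with σ = √(2Dt) = √(2 × 0.0158 × 143) = 2.126 m.
C/C_peak = exp(−Δx²/(2σ²)) = 0.21 ⇒ Δx = σ·√(−2 ln 0.21) = 2.126 × 1.767 = 3.757 m.
Width = 2Δx = 7.51 m.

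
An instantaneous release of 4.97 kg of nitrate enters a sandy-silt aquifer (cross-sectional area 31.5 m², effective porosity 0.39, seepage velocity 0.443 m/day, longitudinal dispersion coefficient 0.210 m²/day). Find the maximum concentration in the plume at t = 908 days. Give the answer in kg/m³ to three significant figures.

0.00826 kg/m³

The peak of an instantaneous 1D plume sits at x = vt; there the Gaussian factor is 1 and C_max = M/(n_e·A·√(4πDt)), where n_e·A is the pore area the mass is dissolved in.
√(4πDt) = √(4π × 0.210 × 908) = 48.95 m, so C_max = 4.97/(0.39 × 31.5 × 48.95) = 0.00826 kg/m³.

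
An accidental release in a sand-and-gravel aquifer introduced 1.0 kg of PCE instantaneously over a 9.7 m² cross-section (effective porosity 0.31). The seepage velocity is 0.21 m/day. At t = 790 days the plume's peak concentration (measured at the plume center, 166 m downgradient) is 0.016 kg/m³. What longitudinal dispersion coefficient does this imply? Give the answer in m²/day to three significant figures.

At the plume center C_max = M/(n_e·A·√(4πDt)), so D = M²/(4πt·(n_e·A·C_max)²).
n_e·A·C_max = 0.31 × 9.7 × 0.016 = 0.04811 kg/m.
D = 1.0²/(4π × 790 × 0.04811²) = 0.0435 m²/day.

0.0435 m²/day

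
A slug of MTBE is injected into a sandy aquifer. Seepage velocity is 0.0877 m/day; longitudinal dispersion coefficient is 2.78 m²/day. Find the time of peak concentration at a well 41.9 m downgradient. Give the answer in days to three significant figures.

For the 1D instantaneous-source solution, setting ∂C/∂t = 0 at fixed x gives v²t² + 2Dt − x² = 0, so t = (√(D² + v²x²) − D)/v².
√(D² + v²x²) = √(2.78² + 0.0877² × 41.9²) = 4.608; v² = 0.00769129.
t = (4.608 − 2.78)/0.00769129 = 238 days (vs. the pure-advection estimate x/v = 478 d).

238 days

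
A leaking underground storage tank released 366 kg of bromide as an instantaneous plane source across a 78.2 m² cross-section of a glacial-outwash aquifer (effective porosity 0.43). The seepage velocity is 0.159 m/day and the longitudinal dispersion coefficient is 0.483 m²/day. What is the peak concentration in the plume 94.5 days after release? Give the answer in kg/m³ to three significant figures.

The peak of an instantaneous 1D plume sits at x = vt; there the Gaussian factor is 1 and C_max = M/(n_e·A·√(4πDt)), where n_e·A is the pore area the mass is dissolved in.
√(4πDt) = √(4π × 0.483 × 94.5) = 23.95 m, so C_max = 366/(0.43 × 78.2 × 23.95) = 0.454 kg/m³.

0.454 kg/m³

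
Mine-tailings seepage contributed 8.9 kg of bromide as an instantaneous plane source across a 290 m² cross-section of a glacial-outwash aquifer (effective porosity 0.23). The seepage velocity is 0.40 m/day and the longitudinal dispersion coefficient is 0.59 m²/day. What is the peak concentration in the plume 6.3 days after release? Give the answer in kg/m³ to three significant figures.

0.0195 kg/m³

The peak of an instantaneous 1D plume sits at x = vt; there the Gaussian factor is 1 and C_max = M/(n_e·A·√(4πDt)), where n_e·A is the pore area the mass is dissolved in.
√(4πDt) = √(4π × 0.59 × 6.3) = 6.834 m, so C_max = 8.9/(0.23 × 290 × 6.834) = 0.0195 kg/m³.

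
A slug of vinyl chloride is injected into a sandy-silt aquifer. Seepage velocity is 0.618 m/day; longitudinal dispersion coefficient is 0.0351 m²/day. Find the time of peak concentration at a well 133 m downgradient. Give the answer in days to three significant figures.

For the 1D instantaneous-source solution, setting ∂C/∂t = 0 at fixed x gives v²t² + 2Dt − x² = 0, so t = (√(D² + v²x²) − D)/v².
√(D² + v²x²) = √(0.0351² + 0.618² × 133²) = 82.19; v² = 0.381924.
t = (82.19 − 0.0351)/0.381924 = 215 days (vs. the pure-advection estimate x/v = 215 d).

215 days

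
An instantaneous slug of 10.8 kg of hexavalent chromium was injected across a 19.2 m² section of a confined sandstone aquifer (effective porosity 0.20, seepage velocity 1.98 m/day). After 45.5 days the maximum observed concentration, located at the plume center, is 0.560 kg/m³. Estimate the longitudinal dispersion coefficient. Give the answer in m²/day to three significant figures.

At the plume center C_max = M/(n_e·A·√(4πDt)), so D = M²/(4πt·(n_e·A·C_max)²).
n_e·A·C_max = 0.20 × 19.2 × 0.560 = 2.150 kg/m.
D = 10.8²/(4π × 45.5 × 2.150²) = 0.0441 m²/day.

0.0441 m²/day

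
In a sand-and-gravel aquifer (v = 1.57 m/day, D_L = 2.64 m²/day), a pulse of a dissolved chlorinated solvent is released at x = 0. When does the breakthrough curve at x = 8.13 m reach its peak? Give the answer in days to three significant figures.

For the 1D instantaneous-source solution, setting ∂C/∂t = 0 at fixed x gives v²t² + 2Dt − x² = 0, so t = (√(D² + v²x²) − D)/v².
√(D² + v²x²) = √(2.64² + 1.57² × 8.13²) = 13.03; v² = 2.4649.
t = (13.03 − 2.64)/2.4649 = 4.22 days (vs. the pure-advection estimate x/v = 5.18 d).

4.22 days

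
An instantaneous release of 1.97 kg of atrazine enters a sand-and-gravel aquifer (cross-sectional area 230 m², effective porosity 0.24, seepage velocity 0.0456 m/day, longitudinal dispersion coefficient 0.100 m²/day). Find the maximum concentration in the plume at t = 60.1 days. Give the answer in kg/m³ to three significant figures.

The peak of an instantaneous 1D plume sits at x = vt; there the Gaussian factor is 1 and C_max = M/(n_e·A·√(4πDt)), where n_e·A is the pore area the mass is dissolved in.
√(4πDt) = √(4π × 0.100 × 60.1) = 8.690 m, so C_max = 1.97/(0.24 × 230 × 8.690) = 0.00411 kg/m³.

0.00411 kg/m³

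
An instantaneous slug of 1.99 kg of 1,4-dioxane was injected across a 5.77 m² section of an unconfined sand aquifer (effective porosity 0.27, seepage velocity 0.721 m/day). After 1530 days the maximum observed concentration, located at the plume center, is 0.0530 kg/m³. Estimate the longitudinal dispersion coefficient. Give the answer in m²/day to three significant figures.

0.0302 m²/day

At the plume center C_max = M/(n_e·A·√(4πDt)), so D = M²/(4πt·(n_e·A·C_max)²).
n_e·A·C_max = 0.27 × 5.77 × 0.0530 = 0.08257 kg/m.
D = 1.99²/(4π × 1530 × 0.08257²) = 0.0302 m²/day.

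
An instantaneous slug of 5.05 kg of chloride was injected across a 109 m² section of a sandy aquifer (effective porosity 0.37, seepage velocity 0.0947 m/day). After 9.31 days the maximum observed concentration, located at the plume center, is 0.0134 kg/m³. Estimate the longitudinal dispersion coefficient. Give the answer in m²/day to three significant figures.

At the plume center C_max = M/(n_e·A·√(4πDt)), so D = M²/(4πt·(n_e·A·C_max)²).
n_e·A·C_max = 0.37 × 109 × 0.0134 = 0.5404 kg/m.
D = 5.05²/(4π × 9.31 × 0.5404²) = 0.746 m²/day.

0.746 m²/day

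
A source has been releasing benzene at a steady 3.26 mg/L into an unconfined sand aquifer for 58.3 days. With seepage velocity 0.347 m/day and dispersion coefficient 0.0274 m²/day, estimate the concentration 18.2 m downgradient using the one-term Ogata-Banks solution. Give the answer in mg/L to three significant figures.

For a continuous step input, C/C₀ ≈ ½·erfc((x−vt)/(2√(Dt))).
vt = 0.347 × 58.3 = 20.2301 m and 2√(Dt) = 2√(0.0274 × 58.3) = 2.528 m.
Argument (x−vt)/(2√(Dt)) = (18.2 − 20.2301)/2.528 = -0.8030; ½·erfc(-0.8030) = 0.8719.
C = 3.26 × 0.8719 = 2.84 mg/L.

2.84 mg/L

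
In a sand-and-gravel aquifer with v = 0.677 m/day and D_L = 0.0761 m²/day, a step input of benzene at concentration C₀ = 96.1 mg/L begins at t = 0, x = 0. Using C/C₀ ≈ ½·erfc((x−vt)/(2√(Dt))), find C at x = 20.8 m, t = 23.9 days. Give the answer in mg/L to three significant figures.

For a continuous step input, C/C₀ ≈ ½·erfc((x−vt)/(2√(Dt))).
vt = 0.677 × 23.9 = 16.1803 m and 2√(Dt) = 2√(0.0761 × 23.9) = 2.697 m.
Argument (x−vt)/(2√(Dt)) = (20.8 − 16.1803)/2.697 = 1.713; ½·erfc(1.713) = 0.007706.
C = 96.1 × 0.007706 = 0.741 mg/L.

0.741 mg/L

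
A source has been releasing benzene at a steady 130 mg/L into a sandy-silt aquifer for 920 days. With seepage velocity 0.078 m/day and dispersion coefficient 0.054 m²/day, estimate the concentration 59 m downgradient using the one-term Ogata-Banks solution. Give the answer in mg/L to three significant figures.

117 mg/L

For a continuous step input, C/C₀ ≈ ½·erfc((x−vt)/(2√(Dt))).
vt = 0.078 × 920 = 71.76 m and 2√(Dt) = 2√(0.054 × 920) = 14.10 m.
Argument (x−vt)/(2√(Dt)) = (59 − 71.76)/14.10 = -0.9050; ½·erfc(-0.9050) = 0.8997.
C = 130 × 0.8997 = 117 mg/L.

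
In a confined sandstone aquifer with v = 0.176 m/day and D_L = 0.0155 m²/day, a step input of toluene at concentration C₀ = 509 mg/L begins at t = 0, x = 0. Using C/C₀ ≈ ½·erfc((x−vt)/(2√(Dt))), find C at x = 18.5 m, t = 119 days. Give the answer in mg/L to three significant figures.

For a continuous step input, C/C₀ ≈ ½·erfc((x−vt)/(2√(Dt))).
vt = 0.176 × 119 = 20.944 m and 2√(Dt) = 2√(0.0155 × 119) = 2.716 m.
Argument (x−vt)/(2√(Dt)) = (18.5 − 20.944)/2.716 = -0.8999; ½·erfc(-0.8999) = 0.8984.
C = 509 × 0.8984 = 457 mg/L.

457 mg/L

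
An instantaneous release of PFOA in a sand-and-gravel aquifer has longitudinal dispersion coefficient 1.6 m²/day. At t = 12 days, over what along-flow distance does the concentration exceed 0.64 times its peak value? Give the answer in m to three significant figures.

The plume is Gaussian with σ = √(2Dt) = √(2 × 1.6 × 12) = 6.197 m.
C/C_peak = exp(−Δx²/(2σ²)) = 0.64 ⇒ Δx = σ·√(−2 ln 0.64) = 6.197 × 0.9448 = 5.855 m.
Width = 2Δx = 11.7 m.

11.7 m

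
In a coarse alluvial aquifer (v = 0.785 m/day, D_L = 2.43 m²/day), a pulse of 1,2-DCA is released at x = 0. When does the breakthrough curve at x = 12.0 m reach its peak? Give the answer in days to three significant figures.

11.8 days

For the 1D instantaneous-source solution, setting ∂C/∂t = 0 at fixed x gives v²t² + 2Dt − x² = 0, so t = (√(D² + v²x²) − D)/v².
√(D² + v²x²) = √(2.43² + 0.785² × 12.0²) = 9.728; v² = 0.616225.
t = (9.728 − 2.43)/0.616225 = 11.8 days (vs. the pure-advection estimate x/v = 15.3 d).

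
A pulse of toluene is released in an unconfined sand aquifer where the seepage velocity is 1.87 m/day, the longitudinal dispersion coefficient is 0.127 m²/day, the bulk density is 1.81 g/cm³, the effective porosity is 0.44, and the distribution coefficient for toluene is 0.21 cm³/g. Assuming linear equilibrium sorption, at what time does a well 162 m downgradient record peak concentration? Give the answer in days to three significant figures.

161 days

Retardation factor R = 1 + ρ_b·K_d/n = 1 + 1.81 × 0.21/0.44 = 1.864.
Sorption retards both mechanisms: v_R = v/R = 1.003 m/day, D_R = D/R = 0.06813 m²/day.
Peak time from v_R²t² + 2D_R t − x² = 0: t = (√(D_R² + v_R²x²) − D_R)/v_R².
√(D_R² + v_R²x²) = √(0.06813² + 1.003² × 162²) = 162.5; v_R² = 1.006.
t = (162.5 − 0.06813)/1.006 = 161 days.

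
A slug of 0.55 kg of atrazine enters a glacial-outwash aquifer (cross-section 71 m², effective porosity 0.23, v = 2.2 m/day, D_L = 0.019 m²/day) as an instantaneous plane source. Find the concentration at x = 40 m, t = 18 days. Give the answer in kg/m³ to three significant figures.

For an instantaneous plane source, C(x,t) = M/(n_e·A·√(4πDt)) · exp(−(x−vt)²/(4Dt)), with n_e·A the pore (flow) area.
Plume center vt = 2.2 × 18 = 39.6 m, so the well at 40 m is 0.4 m downgradient of the peak.
√(4πDt) = 2.073 m, giving peak height M/(n_e·A·√(4πDt)) = 0.55/(0.23 × 71 × 2.073) = 0.01625 kg/m³.
(x−vt)²/(4Dt) = (0.4)²/(4 × 0.019 × 18) = 0.1170; exp(−0.1170) = 0.8896.
C = 0.01625 × 0.8896 = 0.0145 kg/m³.

0.0145 kg/m³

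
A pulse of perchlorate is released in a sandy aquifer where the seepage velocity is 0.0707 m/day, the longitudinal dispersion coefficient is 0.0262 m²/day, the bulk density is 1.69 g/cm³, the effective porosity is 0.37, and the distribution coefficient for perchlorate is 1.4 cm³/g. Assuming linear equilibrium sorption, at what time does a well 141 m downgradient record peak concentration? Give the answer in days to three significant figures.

Retardation factor R = 1 + ρ_b·K_d/n = 1 + 1.69 × 1.4/0.37 = 7.395.
Sorption retards both mechanisms: v_R = v/R = 0.009561 m/day, D_R = D/R = 0.003543 m²/day.
Peak time from v_R²t² + 2D_R t − x² = 0: t = (√(D_R² + v_R²x²) − D_R)/v_R².
√(D_R² + v_R²x²) = √(0.003543² + 0.009561² × 141²) = 1.348; v_R² = 9.141e-05.
t = (1.348 − 0.003543)/9.141e-05 = 14700 days.

14700 days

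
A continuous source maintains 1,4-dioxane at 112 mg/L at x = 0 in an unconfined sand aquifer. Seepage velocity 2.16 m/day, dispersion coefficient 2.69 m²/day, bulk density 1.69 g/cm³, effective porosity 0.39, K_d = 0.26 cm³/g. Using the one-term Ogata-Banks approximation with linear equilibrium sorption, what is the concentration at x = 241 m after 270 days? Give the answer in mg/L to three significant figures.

Retardation factor R = 1 + ρ_b·K_d/n = 1 + 1.69 × 0.26/0.39 = 2.127.
Sorption retards both mechanisms: v_R = v/R = 1.016 m/day, D_R = D/R = 1.265 m²/day.
v_R·t = 1.016 × 270 = 274.32 m; 2√(D_R t) = 36.96 m; argument = (241 − 274.32)/36.96 = -0.9015.
C = C₀ × ½·erfc(-0.9015) = 112 × 0.8988 = 101 mg/L.

101 mg/L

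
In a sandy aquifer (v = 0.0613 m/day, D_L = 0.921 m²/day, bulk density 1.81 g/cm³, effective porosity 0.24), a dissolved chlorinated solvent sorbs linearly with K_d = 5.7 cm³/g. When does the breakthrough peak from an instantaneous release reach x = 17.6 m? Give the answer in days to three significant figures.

5820 days

Retardation factor R = 1 + ρ_b·K_d/n = 1 + 1.81 × 5.7/0.24 = 43.99.
Sorption retards both mechanisms: v_R = v/R = 0.001393 m/day, D_R = D/R = 0.02094 m²/day.
Peak time from v_R²t² + 2D_R t − x² = 0: t = (√(D_R² + v_R²x²) − D_R)/v_R².
√(D_R² + v_R²x²) = √(0.02094² + 0.001393² × 17.6²) = 0.03224; v_R² = 1.940e-06.
t = (0.03224 − 0.02094)/1.940e-06 = 5820 days.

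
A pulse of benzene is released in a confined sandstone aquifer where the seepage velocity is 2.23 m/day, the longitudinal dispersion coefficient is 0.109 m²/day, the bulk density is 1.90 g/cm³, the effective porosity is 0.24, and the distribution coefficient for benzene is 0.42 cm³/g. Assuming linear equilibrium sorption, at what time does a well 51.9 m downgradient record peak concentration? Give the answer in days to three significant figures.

Retardation factor R = 1 + ρ_b·K_d/n = 1 + 1.90 × 0.42/0.24 = 4.325.
Sorption retards both mechanisms: v_R = v/R = 0.5156 m/day, D_R = D/R = 0.02520 m²/day.
Peak time from v_R²t² + 2D_R t − x² = 0: t = (√(D_R² + v_R²x²) − D_R)/v_R².
√(D_R² + v_R²x²) = √(0.02520² + 0.5156² × 51.9²) = 26.76; v_R² = 0.2658.
t = (26.76 − 0.02520)/0.2658 = 101 days.

101 days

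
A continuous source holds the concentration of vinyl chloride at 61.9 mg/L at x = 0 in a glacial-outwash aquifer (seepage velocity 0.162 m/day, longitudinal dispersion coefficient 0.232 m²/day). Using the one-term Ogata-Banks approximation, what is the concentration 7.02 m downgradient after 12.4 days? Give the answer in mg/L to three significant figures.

For a continuous step input, C/C₀ ≈ ½·erfc((x−vt)/(2√(Dt))).
vt = 0.162 × 12.4 = 2.0088 m and 2√(Dt) = 2√(0.232 × 12.4) = 3.392 m.
Argument (x−vt)/(2√(Dt)) = (7.02 − 2.0088)/3.392 = 1.477; ½·erfc(1.477) = 0.01836.
C = 61.9 × 0.01836 = 1.14 mg/L.

1.14 mg/L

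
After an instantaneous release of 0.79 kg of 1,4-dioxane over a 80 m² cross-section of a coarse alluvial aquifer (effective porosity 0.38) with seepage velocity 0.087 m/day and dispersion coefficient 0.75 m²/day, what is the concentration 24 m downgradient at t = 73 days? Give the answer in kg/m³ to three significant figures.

For an instantaneous plane source, C(x,t) = M/(n_e·A·√(4πDt)) · exp(−(x−vt)²/(4Dt)), with n_e·A the pore (flow) area.
Plume center vt = 0.087 × 73 = 6.351 m, so the well at 24 m is 17.649 m downgradient of the peak.
√(4πDt) = 26.23 m, giving peak height M/(n_e·A·√(4πDt)) = 0.79/(0.38 × 80 × 26.23) = 0.0009907 kg/m³.
(x−vt)²/(4Dt) = (17.649)²/(4 × 0.75 × 73) = 1.422; exp(−1.422) = 0.2412.
C = 0.0009907 × 0.2412 = 0.000239 kg/m³.

0.000239 kg/m³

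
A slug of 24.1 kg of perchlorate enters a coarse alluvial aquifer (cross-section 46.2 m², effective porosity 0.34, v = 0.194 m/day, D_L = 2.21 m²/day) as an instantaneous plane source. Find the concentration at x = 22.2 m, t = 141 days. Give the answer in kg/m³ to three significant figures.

0.0240 kg/m³

For an instantaneous plane source, C(x,t) = M/(n_e·A·√(4πDt)) · exp(−(x−vt)²/(4Dt)), with n_e·A the pore (flow) area.
Plume center vt = 0.194 × 141 = 27.354 m, so the well at 22.2 m is 5.154 m upgradient of the peak.
√(4πDt) = 62.58 m, giving peak height M/(n_e·A·√(4πDt)) = 24.1/(0.34 × 46.2 × 62.58) = 0.02452 kg/m³.
(x−vt)²/(4Dt) = (-5.154)²/(4 × 2.21 × 141) = 0.02131; exp(−0.02131) = 0.9789.
C = 0.02452 × 0.9789 = 0.0240 kg/m³.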